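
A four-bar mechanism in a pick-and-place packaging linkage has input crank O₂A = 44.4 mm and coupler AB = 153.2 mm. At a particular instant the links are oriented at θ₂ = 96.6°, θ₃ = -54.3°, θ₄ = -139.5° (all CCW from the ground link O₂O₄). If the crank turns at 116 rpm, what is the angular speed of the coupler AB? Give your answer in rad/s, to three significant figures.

ω₂ = 12.15 rad/s (from 116 rpm).
Differentiating the loop-closure r₂e^{iθ₂}+r₃e^{iθ₃}=r₁+r₄e^{iθ₄} gives r₂ω₂e^{iθ₂}+r₃ω₃e^{iθ₃}=r₄ω₄e^{iθ₄}.
Eliminating the other unknown: ω₃ = r₂ω₂ sin(θ₄−θ₂) / [r₃ sin(θ₃−θ₄)].
Numerator sine = +0.83001; denominator sine = +0.99649.
Result = 0.0444·12.15·(+0.83001) / (0.1532·(+0.99649)) = +2.9324 rad/s; magnitude 2.9324 rad/s.

2.93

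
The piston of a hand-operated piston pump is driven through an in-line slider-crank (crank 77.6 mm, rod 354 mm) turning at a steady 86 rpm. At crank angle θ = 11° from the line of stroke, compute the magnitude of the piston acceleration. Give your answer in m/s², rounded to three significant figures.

ω = 2π·86/60 = 9.006 rad/s
x(θ) = r cosθ + √(L² − r² sin²θ); with ω constant, a = ω²·d²x/dθ².
d²x/dθ² = −r cosθ − r²(cos2θ)/√u − r⁴ sin²2θ/(4u^{3/2}),  u = L² − r² sin²θ = 0.125097 m².
Substituting r = 0.0776 m, L = 0.354 m, θ = 11°: d²x/dθ² = -0.091989 m.
a = ω²·d²x/dθ² = (9.006)²·(-0.091989) = -7.4609 m/s²;  |a| = 7.4609 m/s².

7.46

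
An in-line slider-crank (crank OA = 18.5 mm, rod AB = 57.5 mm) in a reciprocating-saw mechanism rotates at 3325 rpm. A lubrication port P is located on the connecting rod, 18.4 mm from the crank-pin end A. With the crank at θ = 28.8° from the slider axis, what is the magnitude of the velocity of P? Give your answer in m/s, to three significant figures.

5.12

ω = 348.2 rad/s.  Crank-pin speed |V_A| = rω = 6.4416 m/s, perpendicular to OA.
Rod angle: sinφ = −(r/L) sinθ ⇒ φ = -8.917°; ω_rod = −rω cosθ/√(L²−r²sin²θ) = -99.371 rad/s.
V_P = V_A + ω_rod × AP, with AP = 0.0184 m along the rod.
Components: V_Px = −rω sinθ − a·ω_rod·sinφ = -3.3867 m/s;  V_Py = rω cosθ + a·ω_rod·cosφ = +3.8385 m/s.
|V_P| = √(V_Px² + V_Py²) = 5.1189 m/s.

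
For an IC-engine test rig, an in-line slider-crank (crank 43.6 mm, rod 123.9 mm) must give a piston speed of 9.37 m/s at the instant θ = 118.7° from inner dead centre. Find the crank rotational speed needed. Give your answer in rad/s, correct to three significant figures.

For an in-line slider-crank, |v_piston| = rω|sinθ|·[1 + r cosθ/√(L² − r² sin²θ)].
With r = 0.0436 m, L = 0.1239 m, θ = 118.7°: the bracketed kinematic factor |dx/dθ| = 0.031449 m.
ω = v/|dx/dθ| = 9.37/0.031449 = 297.94 rad/s.

298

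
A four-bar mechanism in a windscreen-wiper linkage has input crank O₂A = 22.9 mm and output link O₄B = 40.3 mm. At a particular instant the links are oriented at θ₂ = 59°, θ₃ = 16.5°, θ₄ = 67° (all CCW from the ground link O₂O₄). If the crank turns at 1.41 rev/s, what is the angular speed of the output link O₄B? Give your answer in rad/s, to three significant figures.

4.41

ω₂ = 8.859 rad/s (from 1.41 rev/s).
Differentiating the loop-closure r₂e^{iθ₂}+r₃e^{iθ₃}=r₁+r₄e^{iθ₄} gives r₂ω₂e^{iθ₂}+r₃ω₃e^{iθ₃}=r₄ω₄e^{iθ₄}.
Eliminating the other unknown: ω₄ = r₂ω₂ sin(θ₂−θ₃) / [r₄ sin(θ₄−θ₃)].
Numerator sine = +0.67559; denominator sine = +0.77162.
Result = 0.0229·8.859·(+0.67559) / (0.0403·(+0.77162)) = +4.4076 rad/s; magnitude 4.4076 rad/s.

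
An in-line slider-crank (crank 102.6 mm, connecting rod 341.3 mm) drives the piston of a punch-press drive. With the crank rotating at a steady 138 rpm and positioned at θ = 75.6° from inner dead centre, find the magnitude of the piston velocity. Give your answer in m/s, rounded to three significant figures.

ω = 2π·138/60 = 14.45 rad/s
For an in-line slider-crank, x = r cosθ + √(L² − r² sin²θ), so v = −rω sinθ·[1 + r cosθ/√(L² − r² sin²θ)].
With r = 0.1026 m, L = 0.3413 m, θ = 75.6°: √(L² − r² sin²θ) = 0.32651 m.
v = −0.1026·14.45·0.96858·[1 + 0.1026·0.24869/0.32651] = -1.5484 m/s.
|v| = 1.5484 m/s.

1.55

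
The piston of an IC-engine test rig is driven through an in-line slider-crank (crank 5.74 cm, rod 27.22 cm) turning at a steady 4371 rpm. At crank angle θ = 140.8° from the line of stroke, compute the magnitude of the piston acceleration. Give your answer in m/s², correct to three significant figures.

8780

ω = 2π·4371/60 = 457.7 rad/s
x(θ) = r cosθ + √(L² − r² sin²θ); with ω constant, a = ω²·d²x/dθ².
d²x/dθ² = −r cosθ − r²(cos2θ)/√u − r⁴ sin²2θ/(4u^{3/2}),  u = L² − r² sin²θ = 0.0727767 m².
Substituting r = 0.0574 m, L = 0.2722 m, θ = 140.8°: d²x/dθ² = +0.041893 m.
a = ω²·d²x/dθ² = (457.7)²·(+0.041893) = +8777.4 m/s²;  |a| = 8777.4 m/s².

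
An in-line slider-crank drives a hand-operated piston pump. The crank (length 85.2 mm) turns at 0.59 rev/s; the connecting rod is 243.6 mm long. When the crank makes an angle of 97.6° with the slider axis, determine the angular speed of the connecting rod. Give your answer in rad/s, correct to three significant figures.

ω = 3.707 rad/s (converted from 0.59 rev/s).
The rod makes angle φ with the slider axis where L sinφ = r sinθ; differentiating, L cosφ·φ̇ = r ω cosθ.
L cosφ = √(L² − r² sin²θ) = 0.22849 m.
|ω_rod| = r ω |cosθ| / √(L² − r² sin²θ) = 0.0852·3.707·0.13226/0.22849 = 0.18282 rad/s.

0.183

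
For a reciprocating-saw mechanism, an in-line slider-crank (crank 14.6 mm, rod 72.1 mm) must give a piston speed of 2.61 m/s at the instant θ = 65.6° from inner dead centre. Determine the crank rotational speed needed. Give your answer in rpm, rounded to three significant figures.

1730

For an in-line slider-crank, |v_piston| = rω|sinθ|·[1 + r cosθ/√(L² − r² sin²θ)].
With r = 0.0146 m, L = 0.0721 m, θ = 65.6°: the bracketed kinematic factor |dx/dθ| = 0.014428 m.
ω = v/|dx/dθ| = 2.61/0.014428 = 180.9 rad/s.
N = 60ω/(2π) = 1727.5 rpm.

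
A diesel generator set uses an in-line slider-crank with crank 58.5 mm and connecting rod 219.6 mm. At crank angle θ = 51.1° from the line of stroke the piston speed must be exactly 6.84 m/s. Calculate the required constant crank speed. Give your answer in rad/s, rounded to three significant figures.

For an in-line slider-crank, |v_piston| = rω|sinθ|·[1 + r cosθ/√(L² − r² sin²θ)].
With r = 0.0585 m, L = 0.2196 m, θ = 51.1°: the bracketed kinematic factor |dx/dθ| = 0.053312 m.
ω = v/|dx/dθ| = 6.84/0.053312 = 128.3 rad/s.

128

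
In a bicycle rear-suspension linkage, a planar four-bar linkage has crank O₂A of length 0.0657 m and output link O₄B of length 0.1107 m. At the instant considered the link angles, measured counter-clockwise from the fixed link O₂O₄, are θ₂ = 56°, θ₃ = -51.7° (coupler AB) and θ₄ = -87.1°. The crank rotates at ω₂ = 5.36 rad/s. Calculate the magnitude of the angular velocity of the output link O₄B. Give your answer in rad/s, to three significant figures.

5.23

ω₂ = 5.36 rad/s
Differentiating the loop-closure r₂e^{iθ₂}+r₃e^{iθ₃}=r₁+r₄e^{iθ₄} gives r₂ω₂e^{iθ₂}+r₃ω₃e^{iθ₃}=r₄ω₄e^{iθ₄}.
Eliminating the other unknown: ω₄ = r₂ω₂ sin(θ₂−θ₃) / [r₄ sin(θ₄−θ₃)].
Numerator sine = +0.95266; denominator sine = -0.57928.
Result = 0.0657·5.36·(+0.95266) / (0.1107·(-0.57928)) = -5.2316 rad/s; magnitude 5.2316 rad/s.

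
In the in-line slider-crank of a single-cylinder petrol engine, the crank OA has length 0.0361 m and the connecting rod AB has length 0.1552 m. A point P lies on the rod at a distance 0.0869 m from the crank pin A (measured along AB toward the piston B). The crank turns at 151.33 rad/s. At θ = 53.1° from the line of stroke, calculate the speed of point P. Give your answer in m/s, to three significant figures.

ω = 151.3 rad/s.  Crank-pin speed |V_A| = rω = 5.463 m/s, perpendicular to OA.
Rod angle: sinφ = −(r/L) sinθ ⇒ φ = -10.720°; ω_rod = −rω cosθ/√(L²−r²sin²θ) = -21.51 rad/s.
V_P = V_A + ω_rod × AP, with AP = 0.0869 m along the rod.
Components: V_Px = −rω sinθ − a·ω_rod·sinφ = -4.7164 m/s;  V_Py = rω cosθ + a·ω_rod·cosφ = +1.4435 m/s.
|V_P| = √(V_Px² + V_Py²) = 4.9323 m/s.

4.93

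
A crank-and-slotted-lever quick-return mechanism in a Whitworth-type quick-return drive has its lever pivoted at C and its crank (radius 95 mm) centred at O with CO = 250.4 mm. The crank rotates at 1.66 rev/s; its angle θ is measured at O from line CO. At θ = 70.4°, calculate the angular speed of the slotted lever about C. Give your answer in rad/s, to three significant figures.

2.02

ω = 10.43 rad/s (from 1.66 rev/s).
Crank pin A relative to C: A = (d + r cosθ, r sinθ); lever angle φ = atan2(r sinθ, d + r cosθ).
Differentiating tanφ: φ̇ = rω(d cosθ + r)/(d² + r² + 2dr cosθ).
d² + r² + 2dr cosθ = |CA|² = 0.0876846 m²;  d cosθ + r = +0.179 m.
|ω_lever| = |0.095·10.43·+0.179| / 0.0876846 = 2.0227 rad/s.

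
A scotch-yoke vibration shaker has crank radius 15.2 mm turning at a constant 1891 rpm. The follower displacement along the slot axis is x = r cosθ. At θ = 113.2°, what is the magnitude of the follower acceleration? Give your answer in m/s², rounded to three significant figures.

235

ω = 198 rad/s (from 1891 rpm).
x = r cosθ ⇒ ẍ = −rω² cosθ (ω constant).
|a| = rω²|cosθ| = 0.0152·(198)²·|cos 113.2°| = 234.81 m/s².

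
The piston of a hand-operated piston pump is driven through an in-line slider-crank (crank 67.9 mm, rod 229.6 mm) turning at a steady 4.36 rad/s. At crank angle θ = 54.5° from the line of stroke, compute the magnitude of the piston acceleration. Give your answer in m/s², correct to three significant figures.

ω = 4.36 rad/s
x(θ) = r cosθ + √(L² − r² sin²θ); with ω constant, a = ω²·d²x/dθ².
d²x/dθ² = −r cosθ − r²(cos2θ)/√u − r⁴ sin²2θ/(4u^{3/2}),  u = L² − r² sin²θ = 0.0496605 m².
Substituting r = 0.0679 m, L = 0.2296 m, θ = 54.5°: d²x/dθ² = -0.033123 m.
a = ω²·d²x/dθ² = (4.36)²·(-0.033123) = -0.62966 m/s²;  |a| = 0.62966 m/s².

0.630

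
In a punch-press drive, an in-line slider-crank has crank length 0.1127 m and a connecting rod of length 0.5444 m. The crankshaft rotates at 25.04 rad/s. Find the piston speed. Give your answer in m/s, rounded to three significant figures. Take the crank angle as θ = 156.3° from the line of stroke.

ω = 25.04 rad/s
For an in-line slider-crank, x = r cosθ + √(L² − r² sin²θ), so v = −rω sinθ·[1 + r cosθ/√(L² − r² sin²θ)].
With r = 0.1127 m, L = 0.5444 m, θ = 156.3°: √(L² − r² sin²θ) = 0.54251 m.
v = −0.1127·25.04·0.40195·[1 + 0.1127·-0.91566/0.54251] = -0.91854 m/s.
|v| = 0.91854 m/s.

0.919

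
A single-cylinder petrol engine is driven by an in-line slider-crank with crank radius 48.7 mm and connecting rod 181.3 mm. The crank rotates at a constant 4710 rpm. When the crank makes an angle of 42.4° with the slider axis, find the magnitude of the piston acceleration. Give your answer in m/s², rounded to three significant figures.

9100

ω = 2π·4710/60 = 493.2 rad/s
x(θ) = r cosθ + √(L² − r² sin²θ); with ω constant, a = ω²·d²x/dθ².
d²x/dθ² = −r cosθ − r²(cos2θ)/√u − r⁴ sin²2θ/(4u^{3/2}),  u = L² − r² sin²θ = 0.0317913 m².
Substituting r = 0.0487 m, L = 0.1813 m, θ = 42.4°: d²x/dθ² = -0.037414 m.
a = ω²·d²x/dθ² = (493.2)²·(-0.037414) = -9102 m/s²;  |a| = 9102 m/s².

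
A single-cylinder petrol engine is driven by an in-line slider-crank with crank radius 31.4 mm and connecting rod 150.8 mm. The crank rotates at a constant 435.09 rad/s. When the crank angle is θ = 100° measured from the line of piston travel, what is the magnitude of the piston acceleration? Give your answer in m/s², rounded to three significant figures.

ω = 435.1 rad/s
x(θ) = r cosθ + √(L² − r² sin²θ); with ω constant, a = ω²·d²x/dθ².
d²x/dθ² = −r cosθ − r²(cos2θ)/√u − r⁴ sin²2θ/(4u^{3/2}),  u = L² − r² sin²θ = 0.0217844 m².
Substituting r = 0.0314 m, L = 0.1508 m, θ = 100°: d²x/dθ² = +0.011721 m.
a = ω²·d²x/dθ² = (435.1)²·(+0.011721) = +2218.8 m/s²;  |a| = 2218.8 m/s².

2220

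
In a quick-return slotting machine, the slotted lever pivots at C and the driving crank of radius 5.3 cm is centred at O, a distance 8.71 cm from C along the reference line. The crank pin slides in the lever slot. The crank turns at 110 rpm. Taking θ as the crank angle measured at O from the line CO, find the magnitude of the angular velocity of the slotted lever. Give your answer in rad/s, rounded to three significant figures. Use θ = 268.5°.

ω = 11.52 rad/s (from 110 rpm).
Crank pin A relative to C: A = (d + r cosθ, r sinθ); lever angle φ = atan2(r sinθ, d + r cosθ).
Differentiating tanφ: φ̇ = rω(d cosθ + r)/(d² + r² + 2dr cosθ).
d² + r² + 2dr cosθ = |CA|² = 0.0101537 m²;  d cosθ + r = +0.05072 m.
|ω_lever| = |0.053·11.52·+0.05072| / 0.0101537 = 3.0497 rad/s.

3.05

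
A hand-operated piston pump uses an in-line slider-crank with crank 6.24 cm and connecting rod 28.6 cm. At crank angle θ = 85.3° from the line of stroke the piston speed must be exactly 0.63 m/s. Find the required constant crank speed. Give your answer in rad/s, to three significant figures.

For an in-line slider-crank, |v_piston| = rω|sinθ|·[1 + r cosθ/√(L² − r² sin²θ)].
With r = 0.0624 m, L = 0.286 m, θ = 85.3°: the bracketed kinematic factor |dx/dθ| = 0.063329 m.
ω = v/|dx/dθ| = 0.63/0.063329 = 9.948 rad/s.

9.95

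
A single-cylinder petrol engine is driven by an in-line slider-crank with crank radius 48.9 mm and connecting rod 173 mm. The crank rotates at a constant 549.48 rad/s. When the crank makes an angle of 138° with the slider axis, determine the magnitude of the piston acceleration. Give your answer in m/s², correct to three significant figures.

10400

ω = 549.5 rad/s
x(θ) = r cosθ + √(L² − r² sin²θ); with ω constant, a = ω²·d²x/dθ².
d²x/dθ² = −r cosθ − r²(cos2θ)/√u − r⁴ sin²2θ/(4u^{3/2}),  u = L² − r² sin²θ = 0.0288584 m².
Substituting r = 0.0489 m, L = 0.173 m, θ = 138°: d²x/dθ² = +0.03458 m.
a = ω²·d²x/dθ² = (549.5)²·(+0.03458) = +10441 m/s²;  |a| = 10441 m/s².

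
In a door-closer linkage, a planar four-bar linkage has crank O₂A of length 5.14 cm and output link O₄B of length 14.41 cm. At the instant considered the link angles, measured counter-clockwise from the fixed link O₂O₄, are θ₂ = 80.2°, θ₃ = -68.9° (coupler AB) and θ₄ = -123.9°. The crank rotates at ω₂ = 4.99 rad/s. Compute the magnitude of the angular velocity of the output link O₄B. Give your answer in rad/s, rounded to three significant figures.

1.12

ω₂ = 4.99 rad/s
Differentiating the loop-closure r₂e^{iθ₂}+r₃e^{iθ₃}=r₁+r₄e^{iθ₄} gives r₂ω₂e^{iθ₂}+r₃ω₃e^{iθ₃}=r₄ω₄e^{iθ₄}.
Eliminating the other unknown: ω₄ = r₂ω₂ sin(θ₂−θ₃) / [r₄ sin(θ₄−θ₃)].
Numerator sine = +0.51354; denominator sine = -0.81915.
Result = 0.0514·4.99·(+0.51354) / (0.1441·(-0.81915)) = -1.1159 rad/s; magnitude 1.1159 rad/s.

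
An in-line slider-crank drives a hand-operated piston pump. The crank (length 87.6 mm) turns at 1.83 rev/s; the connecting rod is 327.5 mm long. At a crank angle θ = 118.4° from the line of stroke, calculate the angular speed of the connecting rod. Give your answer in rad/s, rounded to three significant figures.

ω = 11.5 rad/s (converted from 1.83 rev/s).
The rod makes angle φ with the slider axis where L sinφ = r sinθ; differentiating, L cosφ·φ̇ = r ω cosθ.
L cosφ = √(L² − r² sin²θ) = 0.31831 m.
|ω_rod| = r ω |cosθ| / √(L² − r² sin²θ) = 0.0876·11.5·0.47562/0.31831 = 1.5051 rad/s.

1.51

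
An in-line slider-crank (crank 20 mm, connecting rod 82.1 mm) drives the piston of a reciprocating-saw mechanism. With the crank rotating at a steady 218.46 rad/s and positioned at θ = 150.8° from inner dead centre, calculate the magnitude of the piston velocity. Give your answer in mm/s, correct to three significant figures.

ω = 218.5 rad/s
For an in-line slider-crank, x = r cosθ + √(L² − r² sin²θ), so v = −rω sinθ·[1 + r cosθ/√(L² − r² sin²θ)].
With r = 0.02 m, L = 0.0821 m, θ = 150.8°: √(L² − r² sin²θ) = 0.081518 m.
v = −0.02·218.5·0.48786·[1 + 0.02·-0.87292/0.081518] = -1.675 m/s.
|v| = 1.675 m/s = 1675 mm/s.

1680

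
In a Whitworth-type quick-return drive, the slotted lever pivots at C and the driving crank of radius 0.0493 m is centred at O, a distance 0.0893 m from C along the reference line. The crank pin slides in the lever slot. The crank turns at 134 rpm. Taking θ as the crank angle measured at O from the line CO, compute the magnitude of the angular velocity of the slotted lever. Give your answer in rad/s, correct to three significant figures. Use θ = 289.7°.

4.11

ω = 14.03 rad/s (from 134 rpm).
Crank pin A relative to C: A = (d + r cosθ, r sinθ); lever angle φ = atan2(r sinθ, d + r cosθ).
Differentiating tanφ: φ̇ = rω(d cosθ + r)/(d² + r² + 2dr cosθ).
d² + r² + 2dr cosθ = |CA|² = 0.0133731 m²;  d cosθ + r = +0.079403 m.
|ω_lever| = |0.0493·14.03·+0.079403| / 0.0133731 = 4.1076 rad/s.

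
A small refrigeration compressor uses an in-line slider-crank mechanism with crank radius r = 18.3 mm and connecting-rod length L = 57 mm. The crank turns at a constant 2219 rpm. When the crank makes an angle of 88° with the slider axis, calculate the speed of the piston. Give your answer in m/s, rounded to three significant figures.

4.30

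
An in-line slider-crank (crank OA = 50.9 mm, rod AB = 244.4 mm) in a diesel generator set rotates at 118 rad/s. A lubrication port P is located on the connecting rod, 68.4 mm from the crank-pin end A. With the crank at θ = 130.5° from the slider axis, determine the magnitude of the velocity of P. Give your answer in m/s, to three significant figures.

ω = 118 rad/s.  Crank-pin speed |V_A| = rω = 6.0062 m/s, perpendicular to OA.
Rod angle: sinφ = −(r/L) sinθ ⇒ φ = -9.112°; ω_rod = −rω cosθ/√(L²−r²sin²θ) = +16.164 rad/s.
V_P = V_A + ω_rod × AP, with AP = 0.0684 m along the rod.
Components: V_Px = −rω sinθ − a·ω_rod·sinφ = -4.3921 m/s;  V_Py = rω cosθ + a·ω_rod·cosφ = -2.809 m/s.
|V_P| = √(V_Px² + V_Py²) = 5.2135 m/s.

5.21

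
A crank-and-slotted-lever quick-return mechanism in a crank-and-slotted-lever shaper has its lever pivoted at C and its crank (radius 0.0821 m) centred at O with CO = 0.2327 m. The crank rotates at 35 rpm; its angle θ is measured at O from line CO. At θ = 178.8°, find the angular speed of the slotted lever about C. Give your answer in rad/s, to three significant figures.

2.00

ω = 3.665 rad/s (from 35 rpm).
Crank pin A relative to C: A = (d + r cosθ, r sinθ); lever angle φ = atan2(r sinθ, d + r cosθ).
Differentiating tanφ: φ̇ = rω(d cosθ + r)/(d² + r² + 2dr cosθ).
d² + r² + 2dr cosθ = |CA|² = 0.0226887 m²;  d cosθ + r = -0.15055 m.
|ω_lever| = |0.0821·3.665·-0.15055| / 0.0226887 = 1.9967 rad/s.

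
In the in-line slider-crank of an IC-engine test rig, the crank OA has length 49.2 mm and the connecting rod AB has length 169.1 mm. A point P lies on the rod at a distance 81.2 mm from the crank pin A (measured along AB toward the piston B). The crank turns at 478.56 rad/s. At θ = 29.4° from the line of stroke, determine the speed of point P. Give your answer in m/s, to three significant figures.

16.8

ω = 478.6 rad/s.  Crank-pin speed |V_A| = rω = 23.545 m/s, perpendicular to OA.
Rod angle: sinφ = −(r/L) sinθ ⇒ φ = -8.212°; ω_rod = −rω cosθ/√(L²−r²sin²θ) = -122.56 rad/s.
V_P = V_A + ω_rod × AP, with AP = 0.0812 m along the rod.
Components: V_Px = −rω sinθ − a·ω_rod·sinφ = -12.98 m/s;  V_Py = rω cosθ + a·ω_rod·cosφ = +10.663 m/s.
|V_P| = √(V_Px² + V_Py²) = 16.798 m/s.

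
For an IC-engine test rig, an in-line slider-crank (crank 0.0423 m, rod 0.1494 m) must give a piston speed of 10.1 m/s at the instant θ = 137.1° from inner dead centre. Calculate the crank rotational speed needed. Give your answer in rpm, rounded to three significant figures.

4250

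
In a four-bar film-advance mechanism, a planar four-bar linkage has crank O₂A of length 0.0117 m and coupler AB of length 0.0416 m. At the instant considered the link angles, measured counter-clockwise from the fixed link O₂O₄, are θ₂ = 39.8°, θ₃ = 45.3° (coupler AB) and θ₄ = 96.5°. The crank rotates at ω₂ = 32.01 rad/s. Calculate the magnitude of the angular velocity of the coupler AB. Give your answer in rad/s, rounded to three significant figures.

ω₂ = 32.01 rad/s
Differentiating the loop-closure r₂e^{iθ₂}+r₃e^{iθ₃}=r₁+r₄e^{iθ₄} gives r₂ω₂e^{iθ₂}+r₃ω₃e^{iθ₃}=r₄ω₄e^{iθ₄}.
Eliminating the other unknown: ω₃ = r₂ω₂ sin(θ₄−θ₂) / [r₃ sin(θ₃−θ₄)].
Numerator sine = +0.83581; denominator sine = -0.77934.
Result = 0.0117·32.01·(+0.83581) / (0.0416·(-0.77934)) = -9.6551 rad/s; magnitude 9.6551 rad/s.

9.66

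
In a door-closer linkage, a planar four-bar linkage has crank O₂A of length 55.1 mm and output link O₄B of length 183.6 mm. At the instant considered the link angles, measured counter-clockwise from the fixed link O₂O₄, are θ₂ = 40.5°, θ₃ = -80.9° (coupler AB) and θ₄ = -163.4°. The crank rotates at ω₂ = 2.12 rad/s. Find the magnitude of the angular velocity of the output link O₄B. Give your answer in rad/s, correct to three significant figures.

0.548

ω₂ = 2.12 rad/s
Differentiating the loop-closure r₂e^{iθ₂}+r₃e^{iθ₃}=r₁+r₄e^{iθ₄} gives r₂ω₂e^{iθ₂}+r₃ω₃e^{iθ₃}=r₄ω₄e^{iθ₄}.
Eliminating the other unknown: ω₄ = r₂ω₂ sin(θ₂−θ₃) / [r₄ sin(θ₄−θ₃)].
Numerator sine = +0.85355; denominator sine = -0.99144.
Result = 0.0551·2.12·(+0.85355) / (0.1836·(-0.99144)) = -0.54774 rad/s; magnitude 0.54774 rad/s.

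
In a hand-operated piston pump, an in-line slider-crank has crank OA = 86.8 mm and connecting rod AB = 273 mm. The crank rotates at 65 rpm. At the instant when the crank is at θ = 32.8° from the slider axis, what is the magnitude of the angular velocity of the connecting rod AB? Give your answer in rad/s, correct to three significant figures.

1.85

ω = 6.807 rad/s (converted from 65 rpm).
The rod makes angle φ with the slider axis where L sinφ = r sinθ; differentiating, L cosφ·φ̇ = r ω cosθ.
L cosφ = √(L² − r² sin²θ) = 0.26892 m.
|ω_rod| = r ω |cosθ| / √(L² − r² sin²θ) = 0.0868·6.807·0.84057/0.26892 = 1.8468 rad/s.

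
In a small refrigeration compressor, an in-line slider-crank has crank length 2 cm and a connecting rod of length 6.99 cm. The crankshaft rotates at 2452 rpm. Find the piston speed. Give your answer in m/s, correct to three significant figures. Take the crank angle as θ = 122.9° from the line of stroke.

3.62

ω = 2π·2452/60 = 256.8 rad/s
For an in-line slider-crank, x = r cosθ + √(L² − r² sin²θ), so v = −rω sinθ·[1 + r cosθ/√(L² − r² sin²θ)].
With r = 0.02 m, L = 0.0699 m, θ = 122.9°: √(L² − r² sin²θ) = 0.067853 m.
v = −0.02·256.8·0.83962·[1 + 0.02·-0.54317/0.067853] = -3.6215 m/s.
|v| = 3.6215 m/s.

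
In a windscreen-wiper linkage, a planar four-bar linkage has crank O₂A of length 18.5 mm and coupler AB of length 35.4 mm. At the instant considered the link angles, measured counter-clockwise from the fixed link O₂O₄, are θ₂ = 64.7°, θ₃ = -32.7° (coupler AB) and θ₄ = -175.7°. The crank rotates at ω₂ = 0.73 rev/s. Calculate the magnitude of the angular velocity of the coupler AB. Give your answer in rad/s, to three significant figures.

3.46

ω₂ = 4.587 rad/s (from 0.73 rev/s).
Differentiating the loop-closure r₂e^{iθ₂}+r₃e^{iθ₃}=r₁+r₄e^{iθ₄} gives r₂ω₂e^{iθ₂}+r₃ω₃e^{iθ₃}=r₄ω₄e^{iθ₄}.
Eliminating the other unknown: ω₃ = r₂ω₂ sin(θ₄−θ₂) / [r₃ sin(θ₃−θ₄)].
Numerator sine = +0.86949; denominator sine = +0.60182.
Result = 0.0185·4.587·(+0.86949) / (0.0354·(+0.60182)) = +3.4632 rad/s; magnitude 3.4632 rad/s.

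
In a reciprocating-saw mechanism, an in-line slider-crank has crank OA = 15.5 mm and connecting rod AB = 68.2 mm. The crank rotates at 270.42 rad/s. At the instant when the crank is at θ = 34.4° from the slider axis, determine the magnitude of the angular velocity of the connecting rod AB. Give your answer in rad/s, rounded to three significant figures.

ω = 270.4 rad/s
The rod makes angle φ with the slider axis where L sinφ = r sinθ; differentiating, L cosφ·φ̇ = r ω cosθ.
L cosφ = √(L² − r² sin²θ) = 0.067635 m.
|ω_rod| = r ω |cosθ| / √(L² − r² sin²θ) = 0.0155·270.4·0.82511/0.067635 = 51.134 rad/s.

51.1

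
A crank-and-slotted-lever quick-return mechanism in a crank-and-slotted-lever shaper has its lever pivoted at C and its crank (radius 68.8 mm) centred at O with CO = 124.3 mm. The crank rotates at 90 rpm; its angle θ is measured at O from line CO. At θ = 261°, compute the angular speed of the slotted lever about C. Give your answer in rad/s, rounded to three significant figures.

ω = 9.425 rad/s (from 90 rpm).
Crank pin A relative to C: A = (d + r cosθ, r sinθ); lever angle φ = atan2(r sinθ, d + r cosθ).
Differentiating tanφ: φ̇ = rω(d cosθ + r)/(d² + r² + 2dr cosθ).
d² + r² + 2dr cosθ = |CA|² = 0.0175083 m²;  d cosθ + r = +0.049355 m.
|ω_lever| = |0.0688·9.425·+0.049355| / 0.0175083 = 1.8279 rad/s.

1.83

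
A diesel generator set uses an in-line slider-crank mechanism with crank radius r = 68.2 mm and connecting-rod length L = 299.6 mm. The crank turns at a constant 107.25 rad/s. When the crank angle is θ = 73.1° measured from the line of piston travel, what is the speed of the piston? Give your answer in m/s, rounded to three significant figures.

7.47

ω = 107.2 rad/s
For an in-line slider-crank, x = r cosθ + √(L² − r² sin²θ), so v = −rω sinθ·[1 + r cosθ/√(L² − r² sin²θ)].
With r = 0.0682 m, L = 0.2996 m, θ = 73.1°: √(L² − r² sin²θ) = 0.29241 m.
v = −0.0682·107.2·0.95681·[1 + 0.0682·0.29070/0.29241] = -7.4731 m/s.
|v| = 7.4731 m/s.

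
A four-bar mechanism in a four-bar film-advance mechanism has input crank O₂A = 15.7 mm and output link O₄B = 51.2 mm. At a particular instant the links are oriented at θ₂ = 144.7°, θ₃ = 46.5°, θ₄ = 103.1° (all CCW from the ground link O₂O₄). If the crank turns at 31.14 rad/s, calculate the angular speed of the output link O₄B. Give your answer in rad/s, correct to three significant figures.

ω₂ = 31.14 rad/s
Differentiating the loop-closure r₂e^{iθ₂}+r₃e^{iθ₃}=r₁+r₄e^{iθ₄} gives r₂ω₂e^{iθ₂}+r₃ω₃e^{iθ₃}=r₄ω₄e^{iθ₄}.
Eliminating the other unknown: ω₄ = r₂ω₂ sin(θ₂−θ₃) / [r₄ sin(θ₄−θ₃)].
Numerator sine = +0.98978; denominator sine = +0.83485.
Result = 0.0157·31.14·(+0.98978) / (0.0512·(+0.83485)) = +11.321 rad/s; magnitude 11.321 rad/s.

11.3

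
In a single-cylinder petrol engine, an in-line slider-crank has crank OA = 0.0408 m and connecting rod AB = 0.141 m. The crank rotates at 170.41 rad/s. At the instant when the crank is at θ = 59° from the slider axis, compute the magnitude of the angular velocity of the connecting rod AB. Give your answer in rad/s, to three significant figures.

26.2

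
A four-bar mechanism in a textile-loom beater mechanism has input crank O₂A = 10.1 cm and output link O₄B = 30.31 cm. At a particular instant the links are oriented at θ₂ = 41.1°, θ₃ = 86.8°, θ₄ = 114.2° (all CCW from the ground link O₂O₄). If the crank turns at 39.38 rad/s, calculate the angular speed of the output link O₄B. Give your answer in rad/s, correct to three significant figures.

20.4

ω₂ = 39.38 rad/s
Differentiating the loop-closure r₂e^{iθ₂}+r₃e^{iθ₃}=r₁+r₄e^{iθ₄} gives r₂ω₂e^{iθ₂}+r₃ω₃e^{iθ₃}=r₄ω₄e^{iθ₄}.
Eliminating the other unknown: ω₄ = r₂ω₂ sin(θ₂−θ₃) / [r₄ sin(θ₄−θ₃)].
Numerator sine = -0.71569; denominator sine = +0.46020.
Result = 0.101·39.38·(-0.71569) / (0.3031·(+0.46020)) = -20.408 rad/s; magnitude 20.408 rad/s.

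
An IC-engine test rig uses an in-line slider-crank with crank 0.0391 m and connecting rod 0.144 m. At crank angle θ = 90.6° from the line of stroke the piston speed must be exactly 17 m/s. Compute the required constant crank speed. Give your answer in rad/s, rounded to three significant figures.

436

For an in-line slider-crank, |v_piston| = rω|sinθ|·[1 + r cosθ/√(L² − r² sin²θ)].
With r = 0.0391 m, L = 0.144 m, θ = 90.6°: the bracketed kinematic factor |dx/dθ| = 0.038982 m.
ω = v/|dx/dθ| = 17/0.038982 = 436.09 rad/s.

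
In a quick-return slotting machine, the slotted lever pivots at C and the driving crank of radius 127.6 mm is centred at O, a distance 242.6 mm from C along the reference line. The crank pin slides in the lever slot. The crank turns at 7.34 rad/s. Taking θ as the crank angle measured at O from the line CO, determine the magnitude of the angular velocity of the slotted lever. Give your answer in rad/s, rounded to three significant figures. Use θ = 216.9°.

ω = 7.34 rad/s
Crank pin A relative to C: A = (d + r cosθ, r sinθ); lever angle φ = atan2(r sinθ, d + r cosθ).
Differentiating tanφ: φ̇ = rω(d cosθ + r)/(d² + r² + 2dr cosθ).
d² + r² + 2dr cosθ = |CA|² = 0.0256268 m²;  d cosθ + r = -0.066403 m.
|ω_lever| = |0.1276·7.34·-0.066403| / 0.0256268 = 2.4268 rad/s.

2.43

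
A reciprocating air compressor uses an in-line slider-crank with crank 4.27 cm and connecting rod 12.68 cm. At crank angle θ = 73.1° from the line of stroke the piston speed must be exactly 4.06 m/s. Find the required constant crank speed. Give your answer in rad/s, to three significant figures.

For an in-line slider-crank, |v_piston| = rω|sinθ|·[1 + r cosθ/√(L² − r² sin²θ)].
With r = 0.0427 m, L = 0.1268 m, θ = 73.1°: the bracketed kinematic factor |dx/dθ| = 0.045081 m.
ω = v/|dx/dθ| = 4.06/0.045081 = 90.06 rad/s.

90.1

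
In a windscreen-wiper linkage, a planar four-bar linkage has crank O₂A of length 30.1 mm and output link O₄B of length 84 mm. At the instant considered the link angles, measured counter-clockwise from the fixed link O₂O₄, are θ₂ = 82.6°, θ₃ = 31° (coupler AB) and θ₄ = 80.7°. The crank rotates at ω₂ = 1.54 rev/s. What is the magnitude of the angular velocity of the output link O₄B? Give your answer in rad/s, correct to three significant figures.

ω₂ = 9.676 rad/s (from 1.54 rev/s).
Differentiating the loop-closure r₂e^{iθ₂}+r₃e^{iθ₃}=r₁+r₄e^{iθ₄} gives r₂ω₂e^{iθ₂}+r₃ω₃e^{iθ₃}=r₄ω₄e^{iθ₄}.
Eliminating the other unknown: ω₄ = r₂ω₂ sin(θ₂−θ₃) / [r₄ sin(θ₄−θ₃)].
Numerator sine = +0.78369; denominator sine = +0.76267.
Result = 0.0301·9.676·(+0.78369) / (0.084·(+0.76267)) = +3.5629 rad/s; magnitude 3.5629 rad/s.

3.56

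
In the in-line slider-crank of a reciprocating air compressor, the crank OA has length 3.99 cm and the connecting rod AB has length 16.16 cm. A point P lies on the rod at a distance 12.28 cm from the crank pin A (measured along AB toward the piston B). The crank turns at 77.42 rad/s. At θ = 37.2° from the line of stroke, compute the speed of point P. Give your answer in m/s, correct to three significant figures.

2.23

ω = 77.42 rad/s.  Crank-pin speed |V_A| = rω = 3.0891 m/s, perpendicular to OA.
Rod angle: sinφ = −(r/L) sinθ ⇒ φ = -8.585°; ω_rod = −rω cosθ/√(L²−r²sin²θ) = -15.399 rad/s.
V_P = V_A + ω_rod × AP, with AP = 0.1228 m along the rod.
Components: V_Px = −rω sinθ − a·ω_rod·sinφ = -2.1499 m/s;  V_Py = rω cosθ + a·ω_rod·cosφ = +0.59077 m/s.
|V_P| = √(V_Px² + V_Py²) = 2.2296 m/s.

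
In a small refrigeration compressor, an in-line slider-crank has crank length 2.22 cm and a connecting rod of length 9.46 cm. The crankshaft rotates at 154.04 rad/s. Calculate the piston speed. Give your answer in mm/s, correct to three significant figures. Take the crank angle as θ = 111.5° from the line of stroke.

ω = 154 rad/s
For an in-line slider-crank, x = r cosθ + √(L² − r² sin²θ), so v = −rω sinθ·[1 + r cosθ/√(L² − r² sin²θ)].
With r = 0.0222 m, L = 0.0946 m, θ = 111.5°: √(L² − r² sin²θ) = 0.092317 m.
v = −0.0222·154·0.93042·[1 + 0.0222·-0.36650/0.092317] = -2.9013 m/s.
|v| = 2.9013 m/s = 2901.3 mm/s.

2900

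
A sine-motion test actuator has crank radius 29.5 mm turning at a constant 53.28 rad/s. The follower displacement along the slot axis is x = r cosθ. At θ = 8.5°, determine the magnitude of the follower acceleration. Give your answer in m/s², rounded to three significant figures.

82.8

ω = 53.28 rad/s
x = r cosθ ⇒ ẍ = −rω² cosθ (ω constant).
|a| = rω²|cosθ| = 0.0295·(53.28)²·|cos 8.5°| = 82.824 m/s².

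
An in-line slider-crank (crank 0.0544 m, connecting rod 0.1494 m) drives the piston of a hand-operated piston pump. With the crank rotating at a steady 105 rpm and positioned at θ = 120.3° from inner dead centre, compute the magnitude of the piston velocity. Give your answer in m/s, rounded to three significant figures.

ω = 2π·105/60 = 11 rad/s
For an in-line slider-crank, x = r cosθ + √(L² − r² sin²θ), so v = −rω sinθ·[1 + r cosθ/√(L² − r² sin²θ)].
With r = 0.0544 m, L = 0.1494 m, θ = 120.3°: √(L² − r² sin²θ) = 0.14182 m.
v = −0.0544·11·0.86340·[1 + 0.0544·-0.50453/0.14182] = -0.4165 m/s.
|v| = 0.4165 m/s.

0.417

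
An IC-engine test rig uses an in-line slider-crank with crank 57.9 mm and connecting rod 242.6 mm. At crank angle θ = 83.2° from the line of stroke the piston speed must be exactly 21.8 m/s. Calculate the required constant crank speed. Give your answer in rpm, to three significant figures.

For an in-line slider-crank, |v_piston| = rω|sinθ|·[1 + r cosθ/√(L² − r² sin²θ)].
With r = 0.0579 m, L = 0.2426 m, θ = 83.2°: the bracketed kinematic factor |dx/dθ| = 0.059165 m.
ω = v/|dx/dθ| = 21.8/0.059165 = 368.46 rad/s.
N = 60ω/(2π) = 3518.5 rpm.

3520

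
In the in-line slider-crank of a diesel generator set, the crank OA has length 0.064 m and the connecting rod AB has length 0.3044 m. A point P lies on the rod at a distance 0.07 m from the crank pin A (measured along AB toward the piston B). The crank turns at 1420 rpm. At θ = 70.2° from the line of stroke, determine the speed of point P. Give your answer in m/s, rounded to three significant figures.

ω = 148.7 rad/s.  Crank-pin speed |V_A| = rω = 9.5169 m/s, perpendicular to OA.
Rod angle: sinφ = −(r/L) sinθ ⇒ φ = -11.409°; ω_rod = −rω cosθ/√(L²−r²sin²θ) = -10.804 rad/s.
V_P = V_A + ω_rod × AP, with AP = 0.07 m along the rod.
Components: V_Px = −rω sinθ − a·ω_rod·sinφ = -9.1039 m/s;  V_Py = rω cosθ + a·ω_rod·cosφ = +2.4824 m/s.
|V_P| = √(V_Px² + V_Py²) = 9.4363 m/s.

9.44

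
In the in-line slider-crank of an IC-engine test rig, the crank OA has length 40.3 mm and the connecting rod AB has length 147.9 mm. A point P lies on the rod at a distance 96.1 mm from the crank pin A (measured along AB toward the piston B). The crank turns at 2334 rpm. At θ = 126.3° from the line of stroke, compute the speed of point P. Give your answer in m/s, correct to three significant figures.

ω = 244.4 rad/s.  Crank-pin speed |V_A| = rω = 9.85 m/s, perpendicular to OA.
Rod angle: sinφ = −(r/L) sinθ ⇒ φ = -12.686°; ω_rod = −rω cosθ/√(L²−r²sin²θ) = +40.414 rad/s.
V_P = V_A + ω_rod × AP, with AP = 0.0961 m along the rod.
Components: V_Px = −rω sinθ − a·ω_rod·sinφ = -7.0855 m/s;  V_Py = rω cosθ + a·ω_rod·cosφ = -2.0423 m/s.
|V_P| = √(V_Px² + V_Py²) = 7.374 m/s.

7.37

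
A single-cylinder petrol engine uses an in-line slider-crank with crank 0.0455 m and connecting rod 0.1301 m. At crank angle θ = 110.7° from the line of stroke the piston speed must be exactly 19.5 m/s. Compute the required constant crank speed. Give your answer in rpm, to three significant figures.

For an in-line slider-crank, |v_piston| = rω|sinθ|·[1 + r cosθ/√(L² − r² sin²θ)].
With r = 0.0455 m, L = 0.1301 m, θ = 110.7°: the bracketed kinematic factor |dx/dθ| = 0.036995 m.
ω = v/|dx/dθ| = 19.5/0.036995 = 527.1 rad/s.
N = 60ω/(2π) = 5033.5 rpm.

5030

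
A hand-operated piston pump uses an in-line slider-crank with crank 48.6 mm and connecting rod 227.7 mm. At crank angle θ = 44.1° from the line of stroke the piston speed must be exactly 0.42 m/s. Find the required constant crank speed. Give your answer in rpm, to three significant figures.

For an in-line slider-crank, |v_piston| = rω|sinθ|·[1 + r cosθ/√(L² − r² sin²θ)].
With r = 0.0486 m, L = 0.2277 m, θ = 44.1°: the bracketed kinematic factor |dx/dθ| = 0.039064 m.
ω = v/|dx/dθ| = 0.42/0.039064 = 10.752 rad/s.
N = 60ω/(2π) = 102.67 rpm.

103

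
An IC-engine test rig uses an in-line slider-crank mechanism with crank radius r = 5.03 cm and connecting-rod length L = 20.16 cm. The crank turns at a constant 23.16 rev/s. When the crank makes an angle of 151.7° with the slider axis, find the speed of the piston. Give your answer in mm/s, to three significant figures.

2700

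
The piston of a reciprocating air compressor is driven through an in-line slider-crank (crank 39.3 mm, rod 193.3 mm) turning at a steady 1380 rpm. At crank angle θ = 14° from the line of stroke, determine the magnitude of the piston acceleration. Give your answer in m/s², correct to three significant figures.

944

ω = 2π·1380/60 = 144.5 rad/s
x(θ) = r cosθ + √(L² − r² sin²θ); with ω constant, a = ω²·d²x/dθ².
d²x/dθ² = −r cosθ − r²(cos2θ)/√u − r⁴ sin²2θ/(4u^{3/2}),  u = L² − r² sin²θ = 0.0372745 m².
Substituting r = 0.0393 m, L = 0.1933 m, θ = 14°: d²x/dθ² = -0.045214 m.
a = ω²·d²x/dθ² = (144.5)²·(-0.045214) = -944.26 m/s²;  |a| = 944.26 m/s².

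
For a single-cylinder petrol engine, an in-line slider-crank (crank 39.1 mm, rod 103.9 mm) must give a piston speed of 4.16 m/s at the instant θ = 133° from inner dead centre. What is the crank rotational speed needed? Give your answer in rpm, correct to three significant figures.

1900

For an in-line slider-crank, |v_piston| = rω|sinθ|·[1 + r cosθ/√(L² − r² sin²θ)].
With r = 0.0391 m, L = 0.1039 m, θ = 133°: the bracketed kinematic factor |dx/dθ| = 0.020962 m.
ω = v/|dx/dθ| = 4.16/0.020962 = 198.46 rad/s.
N = 60ω/(2π) = 1895.1 rpm.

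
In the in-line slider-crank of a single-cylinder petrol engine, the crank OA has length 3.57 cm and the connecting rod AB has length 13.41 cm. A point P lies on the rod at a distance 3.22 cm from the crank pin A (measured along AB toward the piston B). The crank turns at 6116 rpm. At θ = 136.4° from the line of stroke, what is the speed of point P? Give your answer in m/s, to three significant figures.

19.6

ω = 640.5 rad/s.  Crank-pin speed |V_A| = rω = 22.865 m/s, perpendicular to OA.
Rod angle: sinφ = −(r/L) sinθ ⇒ φ = -10.579°; ω_rod = −rω cosθ/√(L²−r²sin²θ) = +125.61 rad/s.
V_P = V_A + ω_rod × AP, with AP = 0.0322 m along the rod.
Components: V_Px = −rω sinθ − a·ω_rod·sinφ = -15.025 m/s;  V_Py = rω cosθ + a·ω_rod·cosφ = -12.582 m/s.
|V_P| = √(V_Px² + V_Py²) = 19.598 m/s.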